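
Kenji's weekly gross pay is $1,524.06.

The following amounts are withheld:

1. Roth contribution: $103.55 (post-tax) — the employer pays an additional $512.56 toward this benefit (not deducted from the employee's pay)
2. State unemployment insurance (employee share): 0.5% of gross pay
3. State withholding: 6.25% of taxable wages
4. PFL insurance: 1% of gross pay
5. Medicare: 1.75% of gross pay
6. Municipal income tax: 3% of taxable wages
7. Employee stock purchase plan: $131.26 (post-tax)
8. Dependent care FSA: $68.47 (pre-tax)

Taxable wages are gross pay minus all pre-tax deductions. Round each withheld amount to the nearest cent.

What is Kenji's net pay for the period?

Dependent care FSA: $68.47
Taxable wages = $1,524.06 − $68.47 = $1,455.59
Municipal income tax: $1,455.59 × 0.03 = $43.67
State withholding: $1,455.59 × 0.0625 = $90.97
State unemployment insurance (employee share): $1,524.06 × 0.005 = $7.62
Medicare: $1,524.06 × 0.0175 = $26.67
PFL insurance: $1,524.06 × 0.01 = $15.24
Roth contribution: $103.55
Employee stock purchase plan: $131.26
(Employer's $512.56 toward Roth contribution is not withheld from the employee.)
Total deductions = $68.47 + $43.67 + $90.97 + $7.62 + $26.67 + $15.24 + $103.55 + $131.26 = $487.45
Net pay = $1,524.06 − $487.45 = $1,036.61

$1,036.61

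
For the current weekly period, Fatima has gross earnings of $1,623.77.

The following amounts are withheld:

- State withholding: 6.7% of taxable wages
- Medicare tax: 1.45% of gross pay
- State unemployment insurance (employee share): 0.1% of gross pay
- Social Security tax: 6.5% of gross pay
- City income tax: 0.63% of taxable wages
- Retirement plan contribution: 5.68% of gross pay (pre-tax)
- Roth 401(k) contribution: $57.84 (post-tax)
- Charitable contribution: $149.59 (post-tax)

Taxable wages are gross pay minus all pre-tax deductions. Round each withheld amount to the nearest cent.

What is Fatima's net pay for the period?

$1,081.14

Retirement plan contribution: $1,623.77 × 0.0568 = $92.23
Taxable wages = $1,623.77 − $92.23 = $1,531.54
City income tax: $1,531.54 × 0.0063 = $9.65
State withholding: $1,531.54 × 0.067 = $102.61
Social Security tax: $1,623.77 × 0.065 = $105.55
Medicare tax: $1,623.77 × 0.0145 = $23.54
State unemployment insurance (employee share): $1,623.77 × 0.001 = $1.62
Roth 401(k) contribution: $57.84
Charitable contribution: $149.59
Total deductions = $92.23 + $9.65 + $102.61 + $105.55 + $23.54 + $1.62 + $57.84 + $149.59 = $542.63
Net pay = $1,623.77 − $542.63 = $1,081.14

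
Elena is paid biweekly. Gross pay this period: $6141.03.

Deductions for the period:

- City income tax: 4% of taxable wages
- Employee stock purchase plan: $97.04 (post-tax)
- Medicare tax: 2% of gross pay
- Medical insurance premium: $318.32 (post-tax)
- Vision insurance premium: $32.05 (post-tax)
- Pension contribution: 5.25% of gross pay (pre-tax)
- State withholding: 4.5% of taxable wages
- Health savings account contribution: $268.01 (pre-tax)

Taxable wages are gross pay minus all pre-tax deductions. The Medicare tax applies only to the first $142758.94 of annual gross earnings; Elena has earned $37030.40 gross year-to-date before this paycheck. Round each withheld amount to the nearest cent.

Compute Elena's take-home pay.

Health savings account contribution: $268.01
Pension contribution: $6141.03 × 0.0525 = $322.40
Pre-tax total = $268.01 + $322.40 = $590.41
Taxable wages = $6141.03 − $590.41 = $5550.62
City income tax: $5550.62 × 0.04 = $222.02
State withholding: $5550.62 × 0.045 = $249.78
Medicare tax: cap not yet reached, full $6141.03 is subject → $6141.03 × 0.02 = $122.82
Medical insurance premium: $318.32
Vision insurance premium: $32.05
Employee stock purchase plan: $97.04
Total deductions = $268.01 + $322.40 + $222.02 + $249.78 + $122.82 + $318.32 + $32.05 + $97.04 = $1632.44
Net pay = $6141.03 − $1632.44 = $4508.59

$4508.59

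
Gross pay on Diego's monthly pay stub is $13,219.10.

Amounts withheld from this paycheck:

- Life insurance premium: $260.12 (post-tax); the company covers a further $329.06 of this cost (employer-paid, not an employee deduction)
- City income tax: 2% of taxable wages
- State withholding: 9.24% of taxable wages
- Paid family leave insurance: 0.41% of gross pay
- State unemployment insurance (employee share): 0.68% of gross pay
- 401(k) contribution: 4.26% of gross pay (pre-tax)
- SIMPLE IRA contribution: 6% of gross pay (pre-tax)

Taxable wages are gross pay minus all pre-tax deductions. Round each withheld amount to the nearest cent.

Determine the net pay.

$10,125.23

SIMPLE IRA contribution: $13,219.10 × 0.06 = $793.15
401(k) contribution: $13,219.10 × 0.0426 = $563.13
Pre-tax total = $793.15 + $563.13 = $1,356.28
Taxable wages = $13,219.10 − $1,356.28 = $11,862.82
City income tax: $11,862.82 × 0.02 = $237.26
State withholding: $11,862.82 × 0.0924 = $1,096.12
Paid family leave insurance: $13,219.10 × 0.0041 = $54.20
State unemployment insurance (employee share): $13,219.10 × 0.0068 = $89.89
Life insurance premium: $260.12
(Employer's $329.06 toward life insurance premium is not withheld from the employee.)
Total deductions = $793.15 + $563.13 + $237.26 + $1,096.12 + $54.20 + $89.89 + $260.12 = $3,093.87
Net pay = $13,219.10 − $3,093.87 = $10,125.23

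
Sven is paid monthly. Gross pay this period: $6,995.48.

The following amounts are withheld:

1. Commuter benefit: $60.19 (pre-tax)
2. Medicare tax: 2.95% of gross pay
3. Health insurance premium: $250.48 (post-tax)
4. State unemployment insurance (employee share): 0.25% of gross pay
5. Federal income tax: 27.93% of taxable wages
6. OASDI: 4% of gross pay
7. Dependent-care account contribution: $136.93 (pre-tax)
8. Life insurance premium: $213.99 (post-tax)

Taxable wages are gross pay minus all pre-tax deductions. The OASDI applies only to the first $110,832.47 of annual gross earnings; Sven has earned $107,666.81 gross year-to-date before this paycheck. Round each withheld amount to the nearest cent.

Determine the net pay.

$4,084.62

Dependent-care account contribution: $136.93
Commuter benefit: $60.19
Pre-tax total = $136.93 + $60.19 = $197.12
Taxable wages = $6,995.48 − $197.12 = $6,798.36
Federal income tax: $6,798.36 × 0.2793 = $1,898.78
State unemployment insurance (employee share): $6,995.48 × 0.0025 = $17.49
OASDI: only $110,832.47 − $107,666.81 = $3,165.66 of this check is subject → $3,165.66 × 0.04 = $126.63
Medicare tax: $6,995.48 × 0.0295 = $206.37
Life insurance premium: $213.99
Health insurance premium: $250.48
Total deductions = $136.93 + $60.19 + $1,898.78 + $17.49 + $126.63 + $206.37 + $213.99 + $250.48 = $2,910.86
Net pay = $6,995.48 − $2,910.86 = $4,084.62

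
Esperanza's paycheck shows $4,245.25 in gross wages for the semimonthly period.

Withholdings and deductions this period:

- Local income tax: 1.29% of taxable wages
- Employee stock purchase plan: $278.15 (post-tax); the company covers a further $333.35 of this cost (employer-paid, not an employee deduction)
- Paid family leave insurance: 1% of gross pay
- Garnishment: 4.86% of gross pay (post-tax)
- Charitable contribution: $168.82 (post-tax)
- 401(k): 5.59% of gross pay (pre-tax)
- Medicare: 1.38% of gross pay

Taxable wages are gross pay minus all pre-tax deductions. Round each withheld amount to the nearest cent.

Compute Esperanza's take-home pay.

$3,201.92

401(k): $4,245.25 × 0.0559 = $237.31
Taxable wages = $4,245.25 − $237.31 = $4,007.94
Local income tax: $4,007.94 × 0.0129 = $51.70
Paid family leave insurance: $4,245.25 × 0.01 = $42.45
Medicare: $4,245.25 × 0.0138 = $58.58
Garnishment: $4,245.25 × 0.0486 = $206.32
Employee stock purchase plan: $278.15
Charitable contribution: $168.82
(Employer's $333.35 toward employee stock purchase plan is not withheld from the employee.)
Total deductions = $237.31 + $51.70 + $42.45 + $58.58 + $206.32 + $278.15 + $168.82 = $1,043.33
Net pay = $4,245.25 − $1,043.33 = $3,201.92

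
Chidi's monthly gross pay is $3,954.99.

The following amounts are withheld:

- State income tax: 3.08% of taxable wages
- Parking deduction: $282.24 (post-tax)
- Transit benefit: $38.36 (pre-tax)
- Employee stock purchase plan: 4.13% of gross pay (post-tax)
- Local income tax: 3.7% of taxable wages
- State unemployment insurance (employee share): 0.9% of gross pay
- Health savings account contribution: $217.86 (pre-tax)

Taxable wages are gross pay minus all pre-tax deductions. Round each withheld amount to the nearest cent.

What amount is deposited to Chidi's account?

Transit benefit: $38.36
Health savings account contribution: $217.86
Pre-tax total = $38.36 + $217.86 = $256.22
Taxable wages = $3,954.99 − $256.22 = $3,698.77
State income tax: $3,698.77 × 0.0308 = $113.92
Local income tax: $3,698.77 × 0.037 = $136.85
State unemployment insurance (employee share): $3,954.99 × 0.009 = $35.59
Parking deduction: $282.24
Employee stock purchase plan: $3,954.99 × 0.0413 = $163.34
Total deductions = $38.36 + $217.86 + $113.92 + $136.85 + $35.59 + $282.24 + $163.34 = $988.16
Net pay = $3,954.99 − $988.16 = $2,966.83

$2,966.83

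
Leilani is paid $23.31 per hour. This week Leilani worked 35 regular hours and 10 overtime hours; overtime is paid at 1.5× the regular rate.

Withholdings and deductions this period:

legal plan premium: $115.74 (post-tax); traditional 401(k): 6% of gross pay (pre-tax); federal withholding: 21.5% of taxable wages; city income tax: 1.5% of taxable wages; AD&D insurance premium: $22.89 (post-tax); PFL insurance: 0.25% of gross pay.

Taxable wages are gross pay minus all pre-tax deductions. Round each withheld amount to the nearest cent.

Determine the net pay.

$702.05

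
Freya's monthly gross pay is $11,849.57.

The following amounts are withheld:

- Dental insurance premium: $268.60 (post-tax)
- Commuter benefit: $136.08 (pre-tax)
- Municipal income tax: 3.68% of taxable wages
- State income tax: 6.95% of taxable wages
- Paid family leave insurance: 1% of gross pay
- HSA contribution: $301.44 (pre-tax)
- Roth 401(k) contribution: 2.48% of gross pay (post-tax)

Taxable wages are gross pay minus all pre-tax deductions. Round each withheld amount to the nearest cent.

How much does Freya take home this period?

HSA contribution: $301.44
Commuter benefit: $136.08
Pre-tax total = $301.44 + $136.08 = $437.52
Taxable wages = $11,849.57 − $437.52 = $11,412.05
State income tax: $11,412.05 × 0.0695 = $793.14
Municipal income tax: $11,412.05 × 0.0368 = $419.96
Paid family leave insurance: $11,849.57 × 0.01 = $118.50
Roth 401(k) contribution: $11,849.57 × 0.0248 = $293.87
Dental insurance premium: $268.60
Total deductions = $301.44 + $136.08 + $793.14 + $419.96 + $118.50 + $293.87 + $268.60 = $2,331.59
Net pay = $11,849.57 − $2,331.59 = $9,517.98

$9,517.98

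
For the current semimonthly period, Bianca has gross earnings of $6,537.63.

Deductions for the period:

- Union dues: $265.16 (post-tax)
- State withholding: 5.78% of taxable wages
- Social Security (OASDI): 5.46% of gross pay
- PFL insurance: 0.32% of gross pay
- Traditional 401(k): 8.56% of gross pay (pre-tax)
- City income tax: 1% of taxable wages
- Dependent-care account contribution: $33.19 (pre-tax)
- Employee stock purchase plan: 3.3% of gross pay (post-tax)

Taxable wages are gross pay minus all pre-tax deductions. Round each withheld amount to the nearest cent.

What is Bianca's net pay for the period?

Dependent-care account contribution: $33.19
Traditional 401(k): $6,537.63 × 0.0856 = $559.62
Pre-tax total = $33.19 + $559.62 = $592.81
Taxable wages = $6,537.63 − $592.81 = $5,944.82
City income tax: $5,944.82 × 0.01 = $59.45
State withholding: $5,944.82 × 0.0578 = $343.61
Social Security (OASDI): $6,537.63 × 0.0546 = $356.95
PFL insurance: $6,537.63 × 0.0032 = $20.92
Union dues: $265.16
Employee stock purchase plan: $6,537.63 × 0.033 = $215.74
Total deductions = $33.19 + $559.62 + $59.45 + $343.61 + $356.95 + $20.92 + $265.16 + $215.74 = $1,854.64
Net pay = $6,537.63 − $1,854.64 = $4,682.99

$4,682.99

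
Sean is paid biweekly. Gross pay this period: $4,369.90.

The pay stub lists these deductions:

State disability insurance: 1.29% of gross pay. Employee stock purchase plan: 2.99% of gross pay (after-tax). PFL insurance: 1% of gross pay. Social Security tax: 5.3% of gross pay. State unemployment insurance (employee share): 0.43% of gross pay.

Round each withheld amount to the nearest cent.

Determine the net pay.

PFL insurance: $4,369.90 × 0.01 = $43.70
Social Security tax: $4,369.90 × 0.053 = $231.60
State disability insurance: $4,369.90 × 0.0129 = $56.37
State unemployment insurance (employee share): $4,369.90 × 0.0043 = $18.79
Employee stock purchase plan: $4,369.90 × 0.0299 = $130.66
Total deductions = $43.70 + $231.60 + $56.37 + $18.79 + $130.66 = $481.12
Net pay = $4,369.90 − $481.12 = $3,888.78

$3,888.78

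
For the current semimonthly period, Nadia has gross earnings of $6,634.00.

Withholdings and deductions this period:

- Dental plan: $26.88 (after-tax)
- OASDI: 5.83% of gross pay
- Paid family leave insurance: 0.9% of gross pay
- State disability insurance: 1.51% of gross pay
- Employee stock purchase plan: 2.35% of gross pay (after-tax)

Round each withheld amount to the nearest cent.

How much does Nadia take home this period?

$5,904.58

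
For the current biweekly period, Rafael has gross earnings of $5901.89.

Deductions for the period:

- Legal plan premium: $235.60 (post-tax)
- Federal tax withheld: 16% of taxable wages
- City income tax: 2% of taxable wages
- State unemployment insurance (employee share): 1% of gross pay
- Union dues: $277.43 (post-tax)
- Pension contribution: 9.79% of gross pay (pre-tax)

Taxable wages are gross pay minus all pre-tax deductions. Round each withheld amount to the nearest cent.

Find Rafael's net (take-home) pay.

$3793.71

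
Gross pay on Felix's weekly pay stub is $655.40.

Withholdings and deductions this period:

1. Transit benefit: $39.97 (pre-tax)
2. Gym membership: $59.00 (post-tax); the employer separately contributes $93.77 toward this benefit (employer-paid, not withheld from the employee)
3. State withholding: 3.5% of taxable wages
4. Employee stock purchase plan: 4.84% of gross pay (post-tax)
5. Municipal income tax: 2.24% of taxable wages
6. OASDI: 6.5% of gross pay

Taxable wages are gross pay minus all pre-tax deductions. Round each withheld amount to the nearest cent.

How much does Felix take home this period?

$446.78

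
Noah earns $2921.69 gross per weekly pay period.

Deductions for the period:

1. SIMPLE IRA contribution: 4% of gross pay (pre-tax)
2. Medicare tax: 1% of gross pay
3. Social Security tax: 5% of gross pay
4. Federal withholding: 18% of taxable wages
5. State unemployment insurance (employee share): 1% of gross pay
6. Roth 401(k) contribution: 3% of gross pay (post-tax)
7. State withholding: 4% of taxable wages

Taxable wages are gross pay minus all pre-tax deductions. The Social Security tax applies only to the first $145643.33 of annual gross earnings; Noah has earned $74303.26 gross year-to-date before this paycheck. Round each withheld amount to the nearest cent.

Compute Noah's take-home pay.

$1895.59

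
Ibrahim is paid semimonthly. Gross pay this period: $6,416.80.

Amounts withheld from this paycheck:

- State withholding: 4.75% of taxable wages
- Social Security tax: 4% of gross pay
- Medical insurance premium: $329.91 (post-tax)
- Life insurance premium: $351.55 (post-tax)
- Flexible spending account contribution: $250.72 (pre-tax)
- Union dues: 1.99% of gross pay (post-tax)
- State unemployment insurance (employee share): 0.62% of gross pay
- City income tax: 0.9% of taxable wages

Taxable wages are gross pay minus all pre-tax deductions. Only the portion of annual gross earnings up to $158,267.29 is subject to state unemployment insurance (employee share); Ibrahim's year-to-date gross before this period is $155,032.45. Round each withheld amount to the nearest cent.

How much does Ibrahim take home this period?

$4,731.82

Flexible spending account contribution: $250.72
Taxable wages = $6,416.80 − $250.72 = $6,166.08
City income tax: $6,166.08 × 0.009 = $55.49
State withholding: $6,166.08 × 0.0475 = $292.89
State unemployment insurance (employee share): only $158,267.29 − $155,032.45 = $3,234.84 of this check is subject → $3,234.84 × 0.0062 = $20.06
Social Security tax: $6,416.80 × 0.04 = $256.67
Union dues: $6,416.80 × 0.0199 = $127.69
Medical insurance premium: $329.91
Life insurance premium: $351.55
Total deductions = $250.72 + $55.49 + $292.89 + $20.06 + $256.67 + $127.69 + $329.91 + $351.55 = $1,684.98
Net pay = $6,416.80 − $1,684.98 = $4,731.82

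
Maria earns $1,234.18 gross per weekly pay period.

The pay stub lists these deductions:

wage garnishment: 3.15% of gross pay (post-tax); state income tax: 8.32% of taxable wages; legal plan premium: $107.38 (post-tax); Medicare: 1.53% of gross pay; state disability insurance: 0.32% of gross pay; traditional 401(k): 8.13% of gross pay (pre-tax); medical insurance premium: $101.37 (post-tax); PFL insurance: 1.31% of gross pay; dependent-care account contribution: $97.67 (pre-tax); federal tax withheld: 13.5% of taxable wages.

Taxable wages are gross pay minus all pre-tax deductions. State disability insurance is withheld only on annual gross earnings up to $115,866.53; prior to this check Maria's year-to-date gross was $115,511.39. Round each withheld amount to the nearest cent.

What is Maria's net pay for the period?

Traditional 401(k): $1,234.18 × 0.0813 = $100.34
Dependent-care account contribution: $97.67
Pre-tax total = $100.34 + $97.67 = $198.01
Taxable wages = $1,234.18 − $198.01 = $1,036.17
Federal tax withheld: $1,036.17 × 0.135 = $139.88
State income tax: $1,036.17 × 0.0832 = $86.21
State disability insurance: only $115,866.53 − $115,511.39 = $355.14 of this check is subject → $355.14 × 0.0032 = $1.14
Medicare: $1,234.18 × 0.0153 = $18.88
PFL insurance: $1,234.18 × 0.0131 = $16.17
Legal plan premium: $107.38
Wage garnishment: $1,234.18 × 0.0315 = $38.88
Medical insurance premium: $101.37
Total deductions = $100.34 + $97.67 + $139.88 + $86.21 + $1.14 + $18.88 + $16.17 + $107.38 + $38.88 + $101.37 = $707.92
Net pay = $1,234.18 − $707.92 = $526.26

$526.26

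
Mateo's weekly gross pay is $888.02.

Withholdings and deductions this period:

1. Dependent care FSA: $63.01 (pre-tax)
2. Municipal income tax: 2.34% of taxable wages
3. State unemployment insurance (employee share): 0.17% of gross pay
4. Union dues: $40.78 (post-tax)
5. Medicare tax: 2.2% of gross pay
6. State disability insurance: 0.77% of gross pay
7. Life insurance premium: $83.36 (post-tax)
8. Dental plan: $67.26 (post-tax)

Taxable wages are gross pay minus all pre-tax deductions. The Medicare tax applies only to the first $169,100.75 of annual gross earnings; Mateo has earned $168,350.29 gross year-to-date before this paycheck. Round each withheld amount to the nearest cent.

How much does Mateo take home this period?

$589.44

Dependent care FSA: $63.01
Taxable wages = $888.02 − $63.01 = $825.01
Municipal income tax: $825.01 × 0.0234 = $19.31
Medicare tax: only $169,100.75 − $168,350.29 = $750.46 of this check is subject → $750.46 × 0.022 = $16.51
State disability insurance: $888.02 × 0.0077 = $6.84
State unemployment insurance (employee share): $888.02 × 0.0017 = $1.51
Union dues: $40.78
Life insurance premium: $83.36
Dental plan: $67.26
Total deductions = $63.01 + $19.31 + $16.51 + $6.84 + $1.51 + $40.78 + $83.36 + $67.26 = $298.58
Net pay = $888.02 − $298.58 = $589.44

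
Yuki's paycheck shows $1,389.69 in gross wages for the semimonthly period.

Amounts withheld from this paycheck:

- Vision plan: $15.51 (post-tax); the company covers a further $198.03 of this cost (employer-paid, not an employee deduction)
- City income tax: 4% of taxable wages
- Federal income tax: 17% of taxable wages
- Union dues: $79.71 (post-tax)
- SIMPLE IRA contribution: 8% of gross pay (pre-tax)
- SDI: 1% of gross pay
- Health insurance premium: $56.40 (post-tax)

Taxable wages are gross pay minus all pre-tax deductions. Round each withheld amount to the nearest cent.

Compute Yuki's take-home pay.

$844.50

SIMPLE IRA contribution: $1,389.69 × 0.08 = $111.18
Taxable wages = $1,389.69 − $111.18 = $1,278.51
City income tax: $1,278.51 × 0.04 = $51.14
Federal income tax: $1,278.51 × 0.17 = $217.35
SDI: $1,389.69 × 0.01 = $13.90
Health insurance premium: $56.40
Union dues: $79.71
Vision plan: $15.51
(Employer's $198.03 toward vision plan is not withheld from the employee.)
Total deductions = $111.18 + $51.14 + $217.35 + $13.90 + $56.40 + $79.71 + $15.51 = $545.19
Net pay = $1,389.69 − $545.19 = $844.50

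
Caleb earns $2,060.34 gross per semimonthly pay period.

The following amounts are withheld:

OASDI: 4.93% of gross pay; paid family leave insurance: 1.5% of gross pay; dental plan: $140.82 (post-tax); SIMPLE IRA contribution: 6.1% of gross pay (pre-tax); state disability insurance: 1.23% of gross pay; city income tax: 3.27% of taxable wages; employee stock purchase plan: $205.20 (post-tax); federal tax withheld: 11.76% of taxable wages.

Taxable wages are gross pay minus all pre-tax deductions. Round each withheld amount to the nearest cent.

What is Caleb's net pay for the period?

SIMPLE IRA contribution: $2,060.34 × 0.061 = $125.68
Taxable wages = $2,060.34 − $125.68 = $1,934.66
Federal tax withheld: $1,934.66 × 0.1176 = $227.52
City income tax: $1,934.66 × 0.0327 = $63.26
Paid family leave insurance: $2,060.34 × 0.015 = $30.91
OASDI: $2,060.34 × 0.0493 = $101.57
State disability insurance: $2,060.34 × 0.0123 = $25.34
Dental plan: $140.82
Employee stock purchase plan: $205.20
Total deductions = $125.68 + $227.52 + $63.26 + $30.91 + $101.57 + $25.34 + $140.82 + $205.20 = $920.30
Net pay = $2,060.34 − $920.30 = $1,140.04

$1,140.04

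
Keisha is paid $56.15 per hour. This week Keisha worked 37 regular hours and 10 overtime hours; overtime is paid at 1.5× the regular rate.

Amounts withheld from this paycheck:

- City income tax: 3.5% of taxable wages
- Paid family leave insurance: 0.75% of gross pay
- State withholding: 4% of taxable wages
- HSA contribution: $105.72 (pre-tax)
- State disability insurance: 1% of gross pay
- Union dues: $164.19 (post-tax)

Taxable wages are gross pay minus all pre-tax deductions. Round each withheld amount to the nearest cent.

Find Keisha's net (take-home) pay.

Regular pay: 37 × $56.15 = $2077.55
Overtime pay: 10 × $56.15 × 1.5 = $842.25
Gross pay = $2077.55 + $842.25 = $2919.80
HSA contribution: $105.72
Taxable wages = $2919.80 − $105.72 = $2814.08
State withholding: $2814.08 × 0.04 = $112.56
City income tax: $2814.08 × 0.035 = $98.49
Paid family leave insurance: $2919.80 × 0.0075 = $21.90
State disability insurance: $2919.80 × 0.01 = $29.20
Union dues: $164.19
Total deductions = $105.72 + $112.56 + $98.49 + $21.90 + $29.20 + $164.19 = $532.06
Net pay = $2919.80 − $532.06 = $2387.74

$2387.74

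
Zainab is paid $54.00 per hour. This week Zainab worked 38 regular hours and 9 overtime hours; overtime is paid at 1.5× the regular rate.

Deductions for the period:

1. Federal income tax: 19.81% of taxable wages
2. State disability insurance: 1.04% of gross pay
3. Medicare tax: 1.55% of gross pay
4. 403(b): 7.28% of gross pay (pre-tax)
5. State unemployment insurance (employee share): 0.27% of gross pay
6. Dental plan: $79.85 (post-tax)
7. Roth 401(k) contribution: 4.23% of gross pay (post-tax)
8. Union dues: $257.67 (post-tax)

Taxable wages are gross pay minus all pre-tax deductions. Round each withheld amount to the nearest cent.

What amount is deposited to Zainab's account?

Regular pay: 38 × $54.00 = $2052.00
Overtime pay: 9 × $54.00 × 1.5 = $729.00
Gross pay = $2052.00 + $729.00 = $2781.00
403(b): $2781.00 × 0.0728 = $202.46
Taxable wages = $2781.00 − $202.46 = $2578.54
Federal income tax: $2578.54 × 0.1981 = $510.81
State disability insurance: $2781.00 × 0.0104 = $28.92
Medicare tax: $2781.00 × 0.0155 = $43.11
State unemployment insurance (employee share): $2781.00 × 0.0027 = $7.51
Roth 401(k) contribution: $2781.00 × 0.0423 = $117.64
Union dues: $257.67
Dental plan: $79.85
Total deductions = $202.46 + $510.81 + $28.92 + $43.11 + $7.51 + $117.64 + $257.67 + $79.85 = $1247.97
Net pay = $2781.00 − $1247.97 = $1533.03

$1533.03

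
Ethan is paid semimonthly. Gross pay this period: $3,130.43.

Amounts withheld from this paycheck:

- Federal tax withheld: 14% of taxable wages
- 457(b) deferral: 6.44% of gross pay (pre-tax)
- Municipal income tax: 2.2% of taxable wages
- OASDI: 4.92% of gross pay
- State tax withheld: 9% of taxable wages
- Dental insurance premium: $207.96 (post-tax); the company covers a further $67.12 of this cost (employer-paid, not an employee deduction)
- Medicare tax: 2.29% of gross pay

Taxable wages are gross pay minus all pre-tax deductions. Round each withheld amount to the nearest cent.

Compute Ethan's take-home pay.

$1,757.10

457(b) deferral: $3,130.43 × 0.0644 = $201.60
Taxable wages = $3,130.43 − $201.60 = $2,928.83
Municipal income tax: $2,928.83 × 0.022 = $64.43
Federal tax withheld: $2,928.83 × 0.14 = $410.04
State tax withheld: $2,928.83 × 0.09 = $263.59
Medicare tax: $3,130.43 × 0.0229 = $71.69
OASDI: $3,130.43 × 0.0492 = $154.02
Dental insurance premium: $207.96
(Employer's $67.12 toward dental insurance premium is not withheld from the employee.)
Total deductions = $201.60 + $64.43 + $410.04 + $263.59 + $71.69 + $154.02 + $207.96 = $1,373.33
Net pay = $3,130.43 − $1,373.33 = $1,757.10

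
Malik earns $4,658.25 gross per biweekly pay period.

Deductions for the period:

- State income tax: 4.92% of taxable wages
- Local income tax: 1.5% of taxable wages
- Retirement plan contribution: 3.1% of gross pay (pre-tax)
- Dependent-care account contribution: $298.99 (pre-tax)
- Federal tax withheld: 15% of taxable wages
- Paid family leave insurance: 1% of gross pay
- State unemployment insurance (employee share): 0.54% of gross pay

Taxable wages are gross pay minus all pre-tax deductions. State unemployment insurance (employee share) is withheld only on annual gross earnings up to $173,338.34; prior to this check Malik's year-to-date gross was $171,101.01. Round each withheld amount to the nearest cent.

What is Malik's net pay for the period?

$3,253.37

Dependent-care account contribution: $298.99
Retirement plan contribution: $4,658.25 × 0.031 = $144.41
Pre-tax total = $298.99 + $144.41 = $443.40
Taxable wages = $4,658.25 − $443.40 = $4,214.85
Local income tax: $4,214.85 × 0.015 = $63.22
State income tax: $4,214.85 × 0.0492 = $207.37
Federal tax withheld: $4,214.85 × 0.15 = $632.23
State unemployment insurance (employee share): only $173,338.34 − $171,101.01 = $2,237.33 of this check is subject → $2,237.33 × 0.0054 = $12.08
Paid family leave insurance: $4,658.25 × 0.01 = $46.58
Total deductions = $298.99 + $144.41 + $63.22 + $207.37 + $632.23 + $12.08 + $46.58 = $1,404.88
Net pay = $4,658.25 − $1,404.88 = $3,253.37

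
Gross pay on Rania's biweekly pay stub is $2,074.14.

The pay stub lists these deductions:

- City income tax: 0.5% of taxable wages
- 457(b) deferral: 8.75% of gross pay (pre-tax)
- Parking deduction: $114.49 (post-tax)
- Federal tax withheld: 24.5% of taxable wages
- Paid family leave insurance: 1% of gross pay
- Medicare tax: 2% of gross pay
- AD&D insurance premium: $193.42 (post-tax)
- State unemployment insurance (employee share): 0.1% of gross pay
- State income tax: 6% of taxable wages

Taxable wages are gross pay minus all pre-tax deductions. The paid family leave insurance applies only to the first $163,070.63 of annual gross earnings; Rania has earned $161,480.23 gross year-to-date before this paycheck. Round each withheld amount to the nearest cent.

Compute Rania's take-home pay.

457(b) deferral: $2,074.14 × 0.0875 = $181.49
Taxable wages = $2,074.14 − $181.49 = $1,892.65
State income tax: $1,892.65 × 0.06 = $113.56
Federal tax withheld: $1,892.65 × 0.245 = $463.70
City income tax: $1,892.65 × 0.005 = $9.46
Medicare tax: $2,074.14 × 0.02 = $41.48
State unemployment insurance (employee share): $2,074.14 × 0.001 = $2.07
Paid family leave insurance: only $163,070.63 − $161,480.23 = $1,590.40 of this check is subject → $1,590.40 × 0.01 = $15.90
Parking deduction: $114.49
AD&D insurance premium: $193.42
Total deductions = $181.49 + $113.56 + $463.70 + $9.46 + $41.48 + $2.07 + $15.90 + $114.49 + $193.42 = $1,135.57
Net pay = $2,074.14 − $1,135.57 = $938.57

$938.57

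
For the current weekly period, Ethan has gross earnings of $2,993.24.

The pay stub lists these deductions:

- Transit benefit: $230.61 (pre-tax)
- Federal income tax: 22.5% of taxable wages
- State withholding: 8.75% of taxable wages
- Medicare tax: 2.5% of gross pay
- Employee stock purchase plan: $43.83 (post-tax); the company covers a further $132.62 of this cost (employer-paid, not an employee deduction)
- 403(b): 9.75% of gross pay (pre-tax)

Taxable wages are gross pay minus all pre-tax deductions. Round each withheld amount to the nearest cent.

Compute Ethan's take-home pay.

$1,580.01

Transit benefit: $230.61
403(b): $2,993.24 × 0.0975 = $291.84
Pre-tax total = $230.61 + $291.84 = $522.45
Taxable wages = $2,993.24 − $522.45 = $2,470.79
State withholding: $2,470.79 × 0.0875 = $216.19
Federal income tax: $2,470.79 × 0.225 = $555.93
Medicare tax: $2,993.24 × 0.025 = $74.83
Employee stock purchase plan: $43.83
(Employer's $132.62 toward employee stock purchase plan is not withheld from the employee.)
Total deductions = $230.61 + $291.84 + $216.19 + $555.93 + $74.83 + $43.83 = $1,413.23
Net pay = $2,993.24 − $1,413.23 = $1,580.01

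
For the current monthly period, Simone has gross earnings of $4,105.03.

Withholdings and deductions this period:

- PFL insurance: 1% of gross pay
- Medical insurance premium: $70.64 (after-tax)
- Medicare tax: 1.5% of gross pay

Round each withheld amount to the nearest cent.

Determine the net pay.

PFL insurance: $4,105.03 × 0.01 = $41.05
Medicare tax: $4,105.03 × 0.015 = $61.58
Medical insurance premium: $70.64
Total deductions = $41.05 + $61.58 + $70.64 = $173.27
Net pay = $4,105.03 − $173.27 = $3,931.76

$3,931.76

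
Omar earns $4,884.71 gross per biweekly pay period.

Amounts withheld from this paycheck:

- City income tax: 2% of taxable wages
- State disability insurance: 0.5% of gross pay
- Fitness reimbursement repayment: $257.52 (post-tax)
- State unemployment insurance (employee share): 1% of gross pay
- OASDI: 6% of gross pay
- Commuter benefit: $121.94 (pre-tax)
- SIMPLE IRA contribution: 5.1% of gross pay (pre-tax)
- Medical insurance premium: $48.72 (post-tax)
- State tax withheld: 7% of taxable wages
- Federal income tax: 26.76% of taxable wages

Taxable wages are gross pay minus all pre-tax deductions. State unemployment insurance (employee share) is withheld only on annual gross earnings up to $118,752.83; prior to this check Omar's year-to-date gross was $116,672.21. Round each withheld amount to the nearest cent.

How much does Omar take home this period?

Commuter benefit: $121.94
SIMPLE IRA contribution: $4,884.71 × 0.051 = $249.12
Pre-tax total = $121.94 + $249.12 = $371.06
Taxable wages = $4,884.71 − $371.06 = $4,513.65
Federal income tax: $4,513.65 × 0.2676 = $1,207.85
City income tax: $4,513.65 × 0.02 = $90.27
State tax withheld: $4,513.65 × 0.07 = $315.96
State disability insurance: $4,884.71 × 0.005 = $24.42
State unemployment insurance (employee share): only $118,752.83 − $116,672.21 = $2,080.62 of this check is subject → $2,080.62 × 0.01 = $20.81
OASDI: $4,884.71 × 0.06 = $293.08
Fitness reimbursement repayment: $257.52
Medical insurance premium: $48.72
Total deductions = $121.94 + $249.12 + $1,207.85 + $90.27 + $315.96 + $24.42 + $20.81 + $293.08 + $257.52 + $48.72 = $2,629.69
Net pay = $4,884.71 − $2,629.69 = $2,255.02

$2,255.02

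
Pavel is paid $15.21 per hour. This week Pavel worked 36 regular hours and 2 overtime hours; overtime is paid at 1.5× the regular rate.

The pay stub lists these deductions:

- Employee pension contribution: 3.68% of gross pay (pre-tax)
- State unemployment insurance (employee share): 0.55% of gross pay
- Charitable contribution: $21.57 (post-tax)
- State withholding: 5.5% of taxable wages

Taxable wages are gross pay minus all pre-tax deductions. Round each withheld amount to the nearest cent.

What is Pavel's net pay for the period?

$515.11

Regular pay: 36 × $15.21 = $547.56
Overtime pay: 2 × $15.21 × 1.5 = $45.63
Gross pay = $547.56 + $45.63 = $593.19
Employee pension contribution: $593.19 × 0.0368 = $21.83
Taxable wages = $593.19 − $21.83 = $571.36
State withholding: $571.36 × 0.055 = $31.42
State unemployment insurance (employee share): $593.19 × 0.0055 = $3.26
Charitable contribution: $21.57
Total deductions = $21.83 + $31.42 + $3.26 + $21.57 = $78.08
Net pay = $593.19 − $78.08 = $515.11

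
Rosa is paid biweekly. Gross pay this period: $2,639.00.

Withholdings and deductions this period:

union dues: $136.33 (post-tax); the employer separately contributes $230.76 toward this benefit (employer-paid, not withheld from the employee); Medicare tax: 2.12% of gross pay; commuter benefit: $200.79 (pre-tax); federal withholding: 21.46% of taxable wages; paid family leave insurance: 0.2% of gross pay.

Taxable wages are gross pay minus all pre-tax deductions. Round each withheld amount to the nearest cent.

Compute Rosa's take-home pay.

$1,717.41

Commuter benefit: $200.79
Taxable wages = $2,639.00 − $200.79 = $2,438.21
Federal withholding: $2,438.21 × 0.2146 = $523.24
Paid family leave insurance: $2,639.00 × 0.002 = $5.28
Medicare tax: $2,639.00 × 0.0212 = $55.95
Union dues: $136.33
(Employer's $230.76 toward union dues is not withheld from the employee.)
Total deductions = $200.79 + $523.24 + $5.28 + $55.95 + $136.33 = $921.59
Net pay = $2,639.00 − $921.59 = $1,717.41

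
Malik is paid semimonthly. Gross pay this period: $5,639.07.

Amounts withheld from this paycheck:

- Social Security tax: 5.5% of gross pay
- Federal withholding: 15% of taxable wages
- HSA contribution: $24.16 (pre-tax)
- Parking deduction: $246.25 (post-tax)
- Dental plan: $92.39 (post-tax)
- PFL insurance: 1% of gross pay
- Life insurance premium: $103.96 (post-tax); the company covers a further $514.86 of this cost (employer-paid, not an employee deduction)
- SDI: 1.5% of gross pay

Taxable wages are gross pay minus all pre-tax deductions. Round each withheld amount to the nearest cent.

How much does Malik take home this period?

HSA contribution: $24.16
Taxable wages = $5,639.07 − $24.16 = $5,614.91
Federal withholding: $5,614.91 × 0.15 = $842.24
SDI: $5,639.07 × 0.015 = $84.59
PFL insurance: $5,639.07 × 0.01 = $56.39
Social Security tax: $5,639.07 × 0.055 = $310.15
Life insurance premium: $103.96
Dental plan: $92.39
Parking deduction: $246.25
(Employer's $514.86 toward life insurance premium is not withheld from the employee.)
Total deductions = $24.16 + $842.24 + $84.59 + $56.39 + $310.15 + $103.96 + $92.39 + $246.25 = $1,760.13
Net pay = $5,639.07 − $1,760.13 = $3,878.94

$3,878.94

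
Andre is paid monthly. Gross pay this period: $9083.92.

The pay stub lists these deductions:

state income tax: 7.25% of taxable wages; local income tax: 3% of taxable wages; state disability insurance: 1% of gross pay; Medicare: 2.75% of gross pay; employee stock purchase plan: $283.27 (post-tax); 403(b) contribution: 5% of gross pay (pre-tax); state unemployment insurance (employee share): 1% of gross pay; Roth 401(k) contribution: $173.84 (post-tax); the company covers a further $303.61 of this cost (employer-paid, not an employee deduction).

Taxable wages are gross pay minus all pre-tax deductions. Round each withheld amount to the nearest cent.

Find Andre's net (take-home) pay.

$6856.58

403(b) contribution: $9083.92 × 0.05 = $454.20
Taxable wages = $9083.92 − $454.20 = $8629.72
Local income tax: $8629.72 × 0.03 = $258.89
State income tax: $8629.72 × 0.0725 = $625.65
State unemployment insurance (employee share): $9083.92 × 0.01 = $90.84
Medicare: $9083.92 × 0.0275 = $249.81
State disability insurance: $9083.92 × 0.01 = $90.84
Employee stock purchase plan: $283.27
Roth 401(k) contribution: $173.84
(Employer's $303.61 toward Roth 401(k) contribution is not withheld from the employee.)
Total deductions = $454.20 + $258.89 + $625.65 + $90.84 + $249.81 + $90.84 + $283.27 + $173.84 = $2227.34
Net pay = $9083.92 − $2227.34 = $6856.58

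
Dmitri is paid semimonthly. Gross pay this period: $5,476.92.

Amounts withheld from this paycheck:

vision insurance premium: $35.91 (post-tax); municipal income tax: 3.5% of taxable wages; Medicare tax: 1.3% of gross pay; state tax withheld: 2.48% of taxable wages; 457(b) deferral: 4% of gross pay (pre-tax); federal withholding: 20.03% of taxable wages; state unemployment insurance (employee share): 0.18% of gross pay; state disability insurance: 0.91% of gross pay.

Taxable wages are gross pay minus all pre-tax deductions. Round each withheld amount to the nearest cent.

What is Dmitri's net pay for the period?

457(b) deferral: $5,476.92 × 0.04 = $219.08
Taxable wages = $5,476.92 − $219.08 = $5,257.84
State tax withheld: $5,257.84 × 0.0248 = $130.39
Federal withholding: $5,257.84 × 0.2003 = $1,053.15
Municipal income tax: $5,257.84 × 0.035 = $184.02
State unemployment insurance (employee share): $5,476.92 × 0.0018 = $9.86
State disability insurance: $5,476.92 × 0.0091 = $49.84
Medicare tax: $5,476.92 × 0.013 = $71.20
Vision insurance premium: $35.91
Total deductions = $219.08 + $130.39 + $1,053.15 + $184.02 + $9.86 + $49.84 + $71.20 + $35.91 = $1,753.45
Net pay = $5,476.92 − $1,753.45 = $3,723.47

$3,723.47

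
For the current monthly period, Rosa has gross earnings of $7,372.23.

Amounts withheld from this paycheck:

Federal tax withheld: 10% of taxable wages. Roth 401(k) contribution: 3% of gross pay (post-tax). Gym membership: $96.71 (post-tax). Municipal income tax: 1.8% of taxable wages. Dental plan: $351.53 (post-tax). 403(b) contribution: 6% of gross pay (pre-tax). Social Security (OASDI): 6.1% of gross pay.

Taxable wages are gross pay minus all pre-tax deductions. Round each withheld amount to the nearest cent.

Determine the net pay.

403(b) contribution: $7,372.23 × 0.06 = $442.33
Taxable wages = $7,372.23 − $442.33 = $6,929.90
Federal tax withheld: $6,929.90 × 0.1 = $692.99
Municipal income tax: $6,929.90 × 0.018 = $124.74
Social Security (OASDI): $7,372.23 × 0.061 = $449.71
Gym membership: $96.71
Dental plan: $351.53
Roth 401(k) contribution: $7,372.23 × 0.03 = $221.17
Total deductions = $442.33 + $692.99 + $124.74 + $449.71 + $96.71 + $351.53 + $221.17 = $2,379.18
Net pay = $7,372.23 − $2,379.18 = $4,993.05

$4,993.05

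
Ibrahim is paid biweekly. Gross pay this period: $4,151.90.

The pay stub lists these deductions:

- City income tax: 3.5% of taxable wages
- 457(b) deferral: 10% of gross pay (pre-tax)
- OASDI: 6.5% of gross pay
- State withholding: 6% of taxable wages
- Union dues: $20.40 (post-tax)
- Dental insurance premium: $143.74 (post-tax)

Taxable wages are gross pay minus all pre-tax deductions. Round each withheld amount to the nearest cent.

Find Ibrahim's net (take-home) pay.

457(b) deferral: $4,151.90 × 0.1 = $415.19
Taxable wages = $4,151.90 − $415.19 = $3,736.71
City income tax: $3,736.71 × 0.035 = $130.78
State withholding: $3,736.71 × 0.06 = $224.20
OASDI: $4,151.90 × 0.065 = $269.87
Union dues: $20.40
Dental insurance premium: $143.74
Total deductions = $415.19 + $130.78 + $224.20 + $269.87 + $20.40 + $143.74 = $1,204.18
Net pay = $4,151.90 − $1,204.18 = $2,947.72

$2,947.72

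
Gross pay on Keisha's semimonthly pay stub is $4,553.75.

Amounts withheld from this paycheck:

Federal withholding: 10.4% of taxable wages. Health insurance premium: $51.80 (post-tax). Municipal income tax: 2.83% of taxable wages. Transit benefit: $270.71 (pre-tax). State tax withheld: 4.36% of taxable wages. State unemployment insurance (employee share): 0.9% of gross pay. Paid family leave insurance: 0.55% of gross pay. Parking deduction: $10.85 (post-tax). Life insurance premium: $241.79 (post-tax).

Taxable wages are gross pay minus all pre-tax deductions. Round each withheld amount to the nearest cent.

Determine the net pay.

Transit benefit: $270.71
Taxable wages = $4,553.75 − $270.71 = $4,283.04
State tax withheld: $4,283.04 × 0.0436 = $186.74
Federal withholding: $4,283.04 × 0.104 = $445.44
Municipal income tax: $4,283.04 × 0.0283 = $121.21
State unemployment insurance (employee share): $4,553.75 × 0.009 = $40.98
Paid family leave insurance: $4,553.75 × 0.0055 = $25.05
Health insurance premium: $51.80
Life insurance premium: $241.79
Parking deduction: $10.85
Total deductions = $270.71 + $186.74 + $445.44 + $121.21 + $40.98 + $25.05 + $51.80 + $241.79 + $10.85 = $1,394.57
Net pay = $4,553.75 − $1,394.57 = $3,159.18

$3,159.18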